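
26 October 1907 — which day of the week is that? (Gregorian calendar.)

Saturday

Doomsday rule: the anchor day for the 1900s is Wednesday. For year 07: 7÷12 = 0 r 7, and 7÷4 = 1, so 0+7+1 = 8.
Wednesday + 8 ≡ Thursday — that's 1907's doomsday.
In October the doomsday date is Oct 10.
Oct 26 is 16 days after Oct 10; 16 mod 7 = 2, so Thursday + 2 = Saturday.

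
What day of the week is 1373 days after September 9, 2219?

Friday

First find the weekday of Sep 9, 2219. Doomsday rule: the anchor day for the 2200s is Friday. For year 19: 19÷12 = 1 r 7, and 7÷4 = 1, so 1+7+1 = 9.
Friday + 9 ≡ Sunday — that's 2219's doomsday.
In September the doomsday date is Sep 5.
Sep 9 is 4 days after Sep 5; 4 mod 7 = 4, so Sunday + 4 = Thursday.
1373 mod 7 = 1, so 1373 days after a Thursday is Thursday + 1 = Friday.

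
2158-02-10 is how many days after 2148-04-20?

Apr 20, 2148 → Apr 20, 2149: 365 days.
Apr 20, 2149 → Apr 20, 2150: 365 days.
Apr 20, 2150 → Apr 20, 2151: 365 days.
Apr 20, 2151 → Apr 20, 2152: 366 days (Feb 29, 2152 is in that span).
Apr 20, 2152 → Apr 20, 2153: 365 days.
Apr 20, 2153 → Apr 20, 2154: 365 days.
Apr 20, 2154 → Apr 20, 2155: 365 days.
Apr 20, 2155 → Apr 20, 2156: 366 days (Feb 29, 2156 is in that span).
Apr 20, 2156 → Apr 20, 2157: 365 days.
Apr 20, 2157 → May 20, 2157: 30 days (April has 30).
May 20, 2157 → Jun 20, 2157: 31 days (May has 31).
Jun 20, 2157 → Jul 20, 2157: 30 days (June has 30).
Jul 20, 2157 → Aug 20, 2157: 31 days (July has 31).
Aug 20, 2157 → Sep 20, 2157: 31 days (August has 31).
Sep 20, 2157 → Oct 20, 2157: 30 days (September has 30).
Oct 20, 2157 → Nov 20, 2157: 31 days (October has 31).
Nov 20, 2157 → Dec 20, 2157: 30 days (November has 30).
Dec 20, 2157 → Jan 20, 2158: 31 days (December has 31).
Jan 20, 2158 → Feb 10, 2158: 21 days.
Total: 3583 days.

3583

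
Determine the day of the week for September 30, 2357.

Doomsday rule: the anchor day for the 2300s is Wednesday. For year 57: 57÷12 = 4 r 9, and 9÷4 = 2, so 4+9+2 = 15.
Wednesday + 15 ≡ Thursday — that's 2357's doomsday.
In September the doomsday date is Sep 5.
Sep 30 is 25 days after Sep 5; 25 mod 7 = 4, so Thursday + 4 = Monday.

Monday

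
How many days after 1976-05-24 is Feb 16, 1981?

May 24, 1976 → May 24, 1977: 365 days.
May 24, 1977 → May 24, 1978: 365 days.
May 24, 1978 → May 24, 1979: 365 days.
May 24, 1979 → May 24, 1980: 366 days (Feb 29, 1980 is in that span).
May 24, 1980 → Jun 24, 1980: 31 days (May has 31).
Jun 24, 1980 → Jul 24, 1980: 30 days (June has 30).
Jul 24, 1980 → Aug 24, 1980: 31 days (July has 31).
Aug 24, 1980 → Sep 24, 1980: 31 days (August has 31).
Sep 24, 1980 → Oct 24, 1980: 30 days (September has 30).
Oct 24, 1980 → Nov 24, 1980: 31 days (October has 31).
Nov 24, 1980 → Dec 24, 1980: 30 days (November has 30).
Dec 24, 1980 → Jan 24, 1981: 31 days (December has 31).
Jan 24, 1981 → Feb 16, 1981: 23 days.
Total: 1729 days.

1729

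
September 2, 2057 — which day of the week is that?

Doomsday rule: the anchor day for the 2000s is Tuesday. For year 57: 57÷12 = 4 r 9, and 9÷4 = 2, so 4+9+2 = 15.
Tuesday + 15 ≡ Wednesday — that's 2057's doomsday.
In September the doomsday date is Sep 5.
Sep 2 is 3 days before Sep 5; 3 mod 7 = 3, so Wednesday − 3 = Sunday.

Sunday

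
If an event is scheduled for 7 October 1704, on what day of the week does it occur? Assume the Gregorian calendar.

Tuesday

Doomsday rule: the anchor day for the 1700s is Sunday. For year 04: 4÷12 = 0 r 4, and 4÷4 = 1, so 0+4+1 = 5.
Sunday + 5 ≡ Friday — that's 1704's doomsday.
In October the doomsday date is Oct 10.
Oct 7 is 3 days before Oct 10; 3 mod 7 = 3, so Friday − 3 = Tuesday.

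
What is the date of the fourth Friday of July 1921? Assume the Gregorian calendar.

July 1, 1921 is a Friday.
The first Friday is therefore July 1 (same day).
The fourth Friday is 1 + 3×7 = July 22.

July 22, 1921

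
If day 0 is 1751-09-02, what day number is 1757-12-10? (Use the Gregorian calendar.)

Sep 2, 1751 → Sep 2, 1752: 366 days (Feb 29, 1752 is in that span).
Sep 2, 1752 → Sep 2, 1753: 365 days.
Sep 2, 1753 → Sep 2, 1754: 365 days.
Sep 2, 1754 → Sep 2, 1755: 365 days.
Sep 2, 1755 → Sep 2, 1756: 366 days (Feb 29, 1756 is in that span).
Sep 2, 1756 → Sep 2, 1757: 365 days.
Sep 2, 1757 → Oct 2, 1757: 30 days (September has 30).
Oct 2, 1757 → Nov 2, 1757: 31 days (October has 31).
Nov 2, 1757 → Dec 2, 1757: 30 days (November has 30).
Dec 2, 1757 → Dec 10, 1757: 8 days.
Total: 2291 days.

2291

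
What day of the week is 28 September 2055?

Doomsday rule: the anchor day for the 2000s is Tuesday. For year 55: 55÷12 = 4 r 7, and 7÷4 = 1, so 4+7+1 = 12.
Tuesday + 12 ≡ Sunday — that's 2055's doomsday.
In September the doomsday date is Sep 5.
Sep 28 is 23 days after Sep 5; 23 mod 7 = 2, so Sunday + 2 = Tuesday.

Tuesday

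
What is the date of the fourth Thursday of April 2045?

April 27, 2045

April 1, 2045 is a Saturday.
The first Thursday is therefore April 6 (5 days later).
The fourth Thursday is 6 + 3×7 = April 27.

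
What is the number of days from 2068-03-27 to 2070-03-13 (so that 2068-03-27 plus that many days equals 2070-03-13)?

716

Mar 27, 2068 → Mar 27, 2069: 365 days.
Mar 27, 2069 → Apr 27, 2069: 31 days (March has 31).
Apr 27, 2069 → May 27, 2069: 30 days (April has 30).
May 27, 2069 → Jun 27, 2069: 31 days (May has 31).
Jun 27, 2069 → Jul 27, 2069: 30 days (June has 30).
Jul 27, 2069 → Aug 27, 2069: 31 days (July has 31).
Aug 27, 2069 → Sep 27, 2069: 31 days (August has 31).
Sep 27, 2069 → Oct 27, 2069: 30 days (September has 30).
Oct 27, 2069 → Nov 27, 2069: 31 days (October has 31).
Nov 27, 2069 → Dec 27, 2069: 30 days (November has 30).
Dec 27, 2069 → Jan 27, 2070: 31 days (December has 31).
Jan 27, 2070 → Feb 27, 2070: 31 days (January has 31).
Feb 27, 2070 → Mar 13, 2070: 14 days.
Total: 716 days.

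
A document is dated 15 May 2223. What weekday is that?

Doomsday rule: the anchor day for the 2200s is Friday. For year 23: 23÷12 = 1 r 11, and 11÷4 = 2, so 1+11+2 = 14.
Friday + 14 ≡ Friday — that's 2223's doomsday.
In May the doomsday date is May 9.
May 15 is 6 days after May 9; 6 mod 7 = 6, so Friday + 6 = Thursday.

Thursday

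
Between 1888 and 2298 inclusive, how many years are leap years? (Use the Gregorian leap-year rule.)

100

Multiples of 4 in [1888,2298]: 103.
Of those, multiples of 100: 4 (not leap unless ÷400).
Multiples of 400: 1.
Leap years = 103 − 4 + 1 = 100.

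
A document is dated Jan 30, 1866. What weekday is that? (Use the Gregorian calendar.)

Tuesday

Doomsday rule: the anchor day for the 1800s is Friday. For year 66: 66÷12 = 5 r 6, and 6÷4 = 1, so 5+6+1 = 12.
Friday + 12 ≡ Wednesday — that's 1866's doomsday.
In January the doomsday date is Jan 3 (1866 is not a leap year).
Jan 30 is 27 days after Jan 3; 27 mod 7 = 6, so Wednesday + 6 = Tuesday.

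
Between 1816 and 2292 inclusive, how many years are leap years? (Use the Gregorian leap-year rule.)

Multiples of 4 in [1816,2292]: 120.
Of those, multiples of 100: 4 (not leap unless ÷400).
Multiples of 400: 1.
Leap years = 120 − 4 + 1 = 117.

117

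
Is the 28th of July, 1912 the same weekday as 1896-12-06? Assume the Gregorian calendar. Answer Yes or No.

From Dec 6, 1896 to Jul 28, 1912 is 5712 days.
5712 mod 7 = 0, so they are the same weekday.
(Dec 6, 1896 is a Sunday; Jul 28, 1912 is a Sunday.)

Yes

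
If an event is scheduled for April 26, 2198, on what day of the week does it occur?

Thursday

Doomsday rule: the anchor day for the 2100s is Sunday. For year 98: 98÷12 = 8 r 2, and 2÷4 = 0, so 8+2+0 = 10.
Sunday + 10 ≡ Wednesday — that's 2198's doomsday.
In April the doomsday date is Apr 4.
Apr 26 is 22 days after Apr 4; 22 mod 7 = 1, so Wednesday + 1 = Thursday.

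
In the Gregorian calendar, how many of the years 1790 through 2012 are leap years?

54

Multiples of 4 in [1790,2012]: 56.
Of those, multiples of 100: 3 (not leap unless ÷400).
Multiples of 400: 1.
Leap years = 56 − 3 + 1 = 54.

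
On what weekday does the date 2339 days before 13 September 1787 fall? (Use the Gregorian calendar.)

Wednesday

Sep 13, 1787 is a Thursday.
2339 mod 7 = 1, so 2339 days before a Thursday is Thursday − 1 = Wednesday.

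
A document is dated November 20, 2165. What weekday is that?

Wednesday

Doomsday rule: the anchor day for the 2100s is Sunday. For year 65: 65÷12 = 5 r 5, and 5÷4 = 1, so 5+5+1 = 11.
Sunday + 11 ≡ Thursday — that's 2165's doomsday.
In November the doomsday date is Nov 7.
Nov 20 is 13 days after Nov 7; 13 mod 7 = 6, so Thursday + 6 = Wednesday.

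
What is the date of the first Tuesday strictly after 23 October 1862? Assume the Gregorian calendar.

Oct 23, 1862 is a Thursday.
From Thursday to the next Tuesday is 5 days.
Oct 23, 1862 + 5 = Oct 28, 1862.

October 28, 1862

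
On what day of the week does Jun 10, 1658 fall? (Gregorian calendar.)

Doomsday rule: the anchor day for the 1600s is Tuesday. For year 58: 58÷12 = 4 r 10, and 10÷4 = 2, so 4+10+2 = 16.
Tuesday + 16 ≡ Thursday — that's 1658's doomsday.
In June the doomsday date is Jun 6.
Jun 10 is 4 days after Jun 6; 4 mod 7 = 4, so Thursday + 4 = Monday.

Monday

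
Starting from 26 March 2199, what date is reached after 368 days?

Mar has 31 days: +6 → Apr 1, 2199 (362 left).
Apr has 30 days: +30 → May 1, 2199 (332 left).
May has 31 days: +31 → Jun 1, 2199 (301 left).
Jun has 30 days: +30 → Jul 1, 2199 (271 left).
Jul has 31 days: +31 → Aug 1, 2199 (240 left).
Aug has 31 days: +31 → Sep 1, 2199 (209 left).
Sep has 30 days: +30 → Oct 1, 2199 (179 left).
Oct has 31 days: +31 → Nov 1, 2199 (148 left).
Nov has 30 days: +30 → Dec 1, 2199 (118 left).
Dec has 31 days: +31 → Jan 1, 2200 (87 left).
Jan has 31 days: +31 → Feb 1, 2200 (56 left).
Feb has 28 days: +28 → Mar 1, 2200 (28 left).
+28 → Mar 29, 2200.

March 29, 2200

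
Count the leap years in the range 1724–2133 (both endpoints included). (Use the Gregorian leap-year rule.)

100

Multiples of 4 in [1724,2133]: 103.
Of those, multiples of 100: 4 (not leap unless ÷400).
Multiples of 400: 1.
Leap years = 103 − 4 + 1 = 100.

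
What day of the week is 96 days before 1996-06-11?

Thursday

First find the weekday of Jun 11, 1996. Doomsday rule: the anchor day for the 1900s is Wednesday. For year 96: 96÷12 = 8 r 0, and 0÷4 = 0, so 8+0+0 = 8.
Wednesday + 8 ≡ Thursday — that's 1996's doomsday.
In June the doomsday date is Jun 6.
Jun 11 is 5 days after Jun 6; 5 mod 7 = 5, so Thursday + 5 = Tuesday.
96 mod 7 = 5, so 96 days before a Tuesday is Tuesday − 5 = Thursday.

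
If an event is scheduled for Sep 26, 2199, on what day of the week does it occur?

Doomsday rule: the anchor day for the 2100s is Sunday. For year 99: 99÷12 = 8 r 3, and 3÷4 = 0, so 8+3+0 = 11.
Sunday + 11 ≡ Thursday — that's 2199's doomsday.
In September the doomsday date is Sep 5.
Sep 26 is 21 days after Sep 5; 21 mod 7 = 0, so Thursday + 0 = Thursday.

Thursday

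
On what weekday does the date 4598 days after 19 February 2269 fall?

Feb 19, 2269 is a Friday.
4598 mod 7 = 6, so 4598 days after a Friday is Friday + 6 = Thursday.

Thursday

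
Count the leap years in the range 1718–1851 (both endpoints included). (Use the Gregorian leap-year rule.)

32

Multiples of 4 in [1718,1851]: 33.
Of those, multiples of 100: 1 (not leap unless ÷400).
Multiples of 400: 0.
Leap years = 33 − 1 + 0 = 32.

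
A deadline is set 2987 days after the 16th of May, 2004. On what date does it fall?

July 20, 2012

+365 (one year) → May 16, 2005 (2622 left).
+365 (one year) → May 16, 2006 (2257 left).
+365 (one year) → May 16, 2007 (1892 left).
+366 (one year; includes Feb 29, 2008) → May 16, 2008 (1526 left).
+365 (one year) → May 16, 2009 (1161 left).
+365 (one year) → May 16, 2010 (796 left).
+365 (one year) → May 16, 2011 (431 left).
+366 (one year; includes Feb 29, 2012) → May 16, 2012 (65 left).
May has 31 days: +16 → Jun 1, 2012 (49 left).
Jun has 30 days: +30 → Jul 1, 2012 (19 left).
+19 → Jul 20, 2012.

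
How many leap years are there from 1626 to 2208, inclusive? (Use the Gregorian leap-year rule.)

141

Multiples of 4 in [1626,2208]: 146.
Of those, multiples of 100: 6 (not leap unless ÷400).
Multiples of 400: 1.
Leap years = 146 − 6 + 1 = 141.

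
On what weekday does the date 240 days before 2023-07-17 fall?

First find the weekday of Jul 17, 2023. Doomsday rule: the anchor day for the 2000s is Tuesday. For year 23: 23÷12 = 1 r 11, and 11÷4 = 2, so 1+11+2 = 14.
Tuesday + 14 ≡ Tuesday — that's 2023's doomsday.
In July the doomsday date is Jul 11.
Jul 17 is 6 days after Jul 11; 6 mod 7 = 6, so Tuesday + 6 = Monday.
240 mod 7 = 2, so 240 days before a Monday is Monday − 2 = Saturday.

Saturday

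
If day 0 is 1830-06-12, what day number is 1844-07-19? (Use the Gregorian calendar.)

Jun 12, 1830 → Jun 12, 1831: 365 days.
Jun 12, 1831 → Jun 12, 1832: 366 days (Feb 29, 1832 is in that span).
Jun 12, 1832 → Jun 12, 1833: 365 days.
Jun 12, 1833 → Jun 12, 1834: 365 days.
Jun 12, 1834 → Jun 12, 1835: 365 days.
Jun 12, 1835 → Jun 12, 1836: 366 days (Feb 29, 1836 is in that span).
Jun 12, 1836 → Jun 12, 1837: 365 days.
Jun 12, 1837 → Jun 12, 1838: 365 days.
Jun 12, 1838 → Jun 12, 1839: 365 days.
Jun 12, 1839 → Jun 12, 1840: 366 days (Feb 29, 1840 is in that span).
Jun 12, 1840 → Jun 12, 1841: 365 days.
Jun 12, 1841 → Jun 12, 1842: 365 days.
Jun 12, 1842 → Jun 12, 1843: 365 days.
Jun 12, 1843 → Jun 12, 1844: 366 days (Feb 29, 1844 is in that span).
Jun 12, 1844 → Jul 12, 1844: 30 days (June has 30).
Jul 12, 1844 → Jul 19, 1844: 7 days.
Total: 5151 days.

5151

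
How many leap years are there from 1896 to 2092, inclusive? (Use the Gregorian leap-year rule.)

49

Multiples of 4 in [1896,2092]: 50.
Of those, multiples of 100: 2 (not leap unless ÷400).
Multiples of 400: 1.
Leap years = 50 − 2 + 1 = 49.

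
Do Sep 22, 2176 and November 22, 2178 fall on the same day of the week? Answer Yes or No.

From Sep 22, 2176 to Nov 22, 2178 is 791 days.
791 mod 7 = 0, so they are the same weekday.
(Sep 22, 2176 is a Sunday; Nov 22, 2178 is a Sunday.)

Yes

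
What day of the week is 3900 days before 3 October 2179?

Saturday

First find the weekday of Oct 3, 2179. Doomsday rule: the anchor day for the 2100s is Sunday. For year 79: 79÷12 = 6 r 7, and 7÷4 = 1, so 6+7+1 = 14.
Sunday + 14 ≡ Sunday — that's 2179's doomsday.
In October the doomsday date is Oct 10.
Oct 3 is 7 days before Oct 10; 7 mod 7 = 0, so Sunday − 0 = Sunday.
3900 mod 7 = 1, so 3900 days before a Sunday is Sunday − 1 = Saturday.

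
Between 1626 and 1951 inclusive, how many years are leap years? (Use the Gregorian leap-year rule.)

Multiples of 4 in [1626,1951]: 81.
Of those, multiples of 100: 3 (not leap unless ÷400).
Multiples of 400: 0.
Leap years = 81 − 3 + 0 = 78.

78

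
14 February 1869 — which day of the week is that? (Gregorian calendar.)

Doomsday rule: the anchor day for the 1800s is Friday. For year 69: 69÷12 = 5 r 9, and 9÷4 = 2, so 5+9+2 = 16.
Friday + 16 ≡ Sunday — that's 1869's doomsday.
In February the doomsday date is Feb 28 (1869 is not a leap year).
Feb 14 is 14 days before Feb 28; 14 mod 7 = 0, so Sunday − 0 = Sunday.

Sunday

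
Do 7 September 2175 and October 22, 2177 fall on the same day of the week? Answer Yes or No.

No

From Sep 7, 2175 to Oct 22, 2177 is 776 days.
776 mod 7 = 6, so they are different weekdays.
(Sep 7, 2175 is a Thursday; Oct 22, 2177 is a Wednesday.)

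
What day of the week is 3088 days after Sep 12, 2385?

Friday

First find the weekday of Sep 12, 2385. Doomsday rule: the anchor day for the 2300s is Wednesday. For year 85: 85÷12 = 7 r 1, and 1÷4 = 0, so 7+1+0 = 8.
Wednesday + 8 ≡ Thursday — that's 2385's doomsday.
In September the doomsday date is Sep 5.
Sep 12 is 7 days after Sep 5; 7 mod 7 = 0, so Thursday + 0 = Thursday.
3088 mod 7 = 1, so 3088 days after a Thursday is Thursday + 1 = Friday.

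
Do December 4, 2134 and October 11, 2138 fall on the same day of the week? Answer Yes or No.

From Dec 4, 2134 to Oct 11, 2138 is 1407 days.
1407 mod 7 = 0, so they are the same weekday.
(Dec 4, 2134 is a Saturday; Oct 11, 2138 is a Saturday.)

Yes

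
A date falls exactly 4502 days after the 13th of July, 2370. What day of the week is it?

Jul 13, 2370 is a Monday.
4502 mod 7 = 1, so 4502 days after a Monday is Monday + 1 = Tuesday.

Tuesday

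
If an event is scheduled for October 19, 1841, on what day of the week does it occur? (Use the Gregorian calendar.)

Tuesday

Doomsday rule: the anchor day for the 1800s is Friday. For year 41: 41÷12 = 3 r 5, and 5÷4 = 1, so 3+5+1 = 9.
Friday + 9 ≡ Sunday — that's 1841's doomsday.
In October the doomsday date is Oct 10.
Oct 19 is 9 days after Oct 10; 9 mod 7 = 2, so Sunday + 2 = Tuesday.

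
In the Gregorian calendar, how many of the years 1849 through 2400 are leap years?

134

Multiples of 4 in [1849,2400]: 138.
Of those, multiples of 100: 6 (not leap unless ÷400).
Multiples of 400: 2.
Leap years = 138 − 6 + 2 = 134.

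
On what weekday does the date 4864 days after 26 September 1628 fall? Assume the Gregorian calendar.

Sep 26, 1628 is a Tuesday.
4864 mod 7 = 6, so 4864 days after a Tuesday is Tuesday + 6 = Monday.

Monday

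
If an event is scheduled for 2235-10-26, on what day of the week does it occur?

January 1, 2235 is a Thursday.
Jan 1, 2235 → Feb 1, 2235: 31 days (January has 31).
Feb 1, 2235 → Mar 1, 2235: 28 days (February has 28).
Mar 1, 2235 → Apr 1, 2235: 31 days (March has 31).
Apr 1, 2235 → May 1, 2235: 30 days (April has 30).
May 1, 2235 → Jun 1, 2235: 31 days (May has 31).
Jun 1, 2235 → Jul 1, 2235: 30 days (June has 30).
Jul 1, 2235 → Aug 1, 2235: 31 days (July has 31).
Aug 1, 2235 → Sep 1, 2235: 31 days (August has 31).
Sep 1, 2235 → Oct 1, 2235: 30 days (September has 30).
Oct 1, 2235 → Oct 26, 2235: 25 days.
Total: 298 days.
298 mod 7 = 4, so Thursday + 4 = Monday.

Monday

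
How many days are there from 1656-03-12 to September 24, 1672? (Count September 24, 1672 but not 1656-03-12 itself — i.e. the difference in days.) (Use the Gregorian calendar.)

6040

Mar 12, 1656 → Mar 12, 1657: 365 days.
Mar 12, 1657 → Mar 12, 1658: 365 days.
Mar 12, 1658 → Mar 12, 1659: 365 days.
Mar 12, 1659 → Mar 12, 1660: 366 days (Feb 29, 1660 is in that span).
Mar 12, 1660 → Mar 12, 1661: 365 days.
Mar 12, 1661 → Mar 12, 1662: 365 days.
Mar 12, 1662 → Mar 12, 1663: 365 days.
Mar 12, 1663 → Mar 12, 1664: 366 days (Feb 29, 1664 is in that span).
Mar 12, 1664 → Mar 12, 1665: 365 days.
Mar 12, 1665 → Mar 12, 1666: 365 days.
Mar 12, 1666 → Mar 12, 1667: 365 days.
Mar 12, 1667 → Mar 12, 1668: 366 days (Feb 29, 1668 is in that span).
Mar 12, 1668 → Mar 12, 1669: 365 days.
Mar 12, 1669 → Mar 12, 1670: 365 days.
Mar 12, 1670 → Mar 12, 1671: 365 days.
Mar 12, 1671 → Mar 12, 1672: 366 days (Feb 29, 1672 is in that span).
Mar 12, 1672 → Apr 12, 1672: 31 days (March has 31).
Apr 12, 1672 → May 12, 1672: 30 days (April has 30).
May 12, 1672 → Jun 12, 1672: 31 days (May has 31).
Jun 12, 1672 → Jul 12, 1672: 30 days (June has 30).
Jul 12, 1672 → Aug 12, 1672: 31 days (July has 31).
Aug 12, 1672 → Sep 12, 1672: 31 days (August has 31).
Sep 12, 1672 → Sep 24, 1672: 12 days.
Total: 6040 days.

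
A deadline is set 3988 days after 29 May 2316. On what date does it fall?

+365 (one year) → May 29, 2317 (3623 left).
+365 (one year) → May 29, 2318 (3258 left).
+365 (one year) → May 29, 2319 (2893 left).
+366 (one year; includes Feb 29, 2320) → May 29, 2320 (2527 left).
+365 (one year) → May 29, 2321 (2162 left).
+365 (one year) → May 29, 2322 (1797 left).
+365 (one year) → May 29, 2323 (1432 left).
+366 (one year; includes Feb 29, 2324) → May 29, 2324 (1066 left).
+365 (one year) → May 29, 2325 (701 left).
+365 (one year) → May 29, 2326 (336 left).
May has 31 days: +3 → Jun 1, 2326 (333 left).
Jun has 30 days: +30 → Jul 1, 2326 (303 left).
Jul has 31 days: +31 → Aug 1, 2326 (272 left).
Aug has 31 days: +31 → Sep 1, 2326 (241 left).
Sep has 30 days: +30 → Oct 1, 2326 (211 left).
Oct has 31 days: +31 → Nov 1, 2326 (180 left).
Nov has 30 days: +30 → Dec 1, 2326 (150 left).
Dec has 31 days: +31 → Jan 1, 2327 (119 left).
Jan has 31 days: +31 → Feb 1, 2327 (88 left).
Feb has 28 days: +28 → Mar 1, 2327 (60 left).
Mar has 31 days: +31 → Apr 1, 2327 (29 left).
+29 → Apr 30, 2327.

April 30, 2327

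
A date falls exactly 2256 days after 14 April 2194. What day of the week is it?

Apr 14, 2194 is a Monday.
2256 mod 7 = 2, so 2256 days after a Monday is Monday + 2 = Wednesday.

Wednesday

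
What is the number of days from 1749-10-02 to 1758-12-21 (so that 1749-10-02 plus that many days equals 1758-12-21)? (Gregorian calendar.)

3367

Oct 2, 1749 → Oct 2, 1750: 365 days.
Oct 2, 1750 → Oct 2, 1751: 365 days.
Oct 2, 1751 → Oct 2, 1752: 366 days (Feb 29, 1752 is in that span).
Oct 2, 1752 → Oct 2, 1753: 365 days.
Oct 2, 1753 → Oct 2, 1754: 365 days.
Oct 2, 1754 → Oct 2, 1755: 365 days.
Oct 2, 1755 → Oct 2, 1756: 366 days (Feb 29, 1756 is in that span).
Oct 2, 1756 → Oct 2, 1757: 365 days.
Oct 2, 1757 → Oct 2, 1758: 365 days.
Oct 2, 1758 → Nov 2, 1758: 31 days (October has 31).
Nov 2, 1758 → Dec 2, 1758: 30 days (November has 30).
Dec 2, 1758 → Dec 21, 1758: 19 days.
Total: 3367 days.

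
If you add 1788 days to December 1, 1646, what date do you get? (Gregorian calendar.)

October 24, 1651

+365 (one year) → Dec 1, 1647 (1423 left).
+366 (one year; includes Feb 29, 1648) → Dec 1, 1648 (1057 left).
+365 (one year) → Dec 1, 1649 (692 left).
+365 (one year) → Dec 1, 1650 (327 left).
Dec has 31 days: +31 → Jan 1, 1651 (296 left).
Jan has 31 days: +31 → Feb 1, 1651 (265 left).
Feb has 28 days: +28 → Mar 1, 1651 (237 left).
Mar has 31 days: +31 → Apr 1, 1651 (206 left).
Apr has 30 days: +30 → May 1, 1651 (176 left).
May has 31 days: +31 → Jun 1, 1651 (145 left).
Jun has 30 days: +30 → Jul 1, 1651 (115 left).
Jul has 31 days: +31 → Aug 1, 1651 (84 left).
Aug has 31 days: +31 → Sep 1, 1651 (53 left).
Sep has 30 days: +30 → Oct 1, 1651 (23 left).
+23 → Oct 24, 1651.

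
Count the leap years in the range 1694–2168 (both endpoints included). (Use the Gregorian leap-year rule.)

Multiples of 4 in [1694,2168]: 119.
Of those, multiples of 100: 5 (not leap unless ÷400).
Multiples of 400: 1.
Leap years = 119 − 5 + 1 = 115.

115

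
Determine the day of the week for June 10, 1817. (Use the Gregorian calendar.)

Doomsday rule: the anchor day for the 1800s is Friday. For year 17: 17÷12 = 1 r 5, and 5÷4 = 1, so 1+5+1 = 7.
Friday + 7 ≡ Friday — that's 1817's doomsday.
In June the doomsday date is Jun 6.
Jun 10 is 4 days after Jun 6; 4 mod 7 = 4, so Friday + 4 = Tuesday.

Tuesday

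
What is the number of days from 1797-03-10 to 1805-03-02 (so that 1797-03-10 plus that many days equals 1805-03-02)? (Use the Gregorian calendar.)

Mar 10, 1797 → Mar 10, 1798: 365 days.
Mar 10, 1798 → Mar 10, 1799: 365 days.
Mar 10, 1799 → Mar 10, 1800: 365 days.
Mar 10, 1800 → Mar 10, 1801: 365 days.
Mar 10, 1801 → Mar 10, 1802: 365 days.
Mar 10, 1802 → Mar 10, 1803: 365 days.
Mar 10, 1803 → Mar 10, 1804: 366 days (Feb 29, 1804 is in that span).
Mar 10, 1804 → Apr 10, 1804: 31 days (March has 31).
Apr 10, 1804 → May 10, 1804: 30 days (April has 30).
May 10, 1804 → Jun 10, 1804: 31 days (May has 31).
Jun 10, 1804 → Jul 10, 1804: 30 days (June has 30).
Jul 10, 1804 → Aug 10, 1804: 31 days (July has 31).
Aug 10, 1804 → Sep 10, 1804: 31 days (August has 31).
Sep 10, 1804 → Oct 10, 1804: 30 days (September has 30).
Oct 10, 1804 → Nov 10, 1804: 31 days (October has 31).
Nov 10, 1804 → Dec 10, 1804: 30 days (November has 30).
Dec 10, 1804 → Jan 10, 1805: 31 days (December has 31).
Jan 10, 1805 → Feb 10, 1805: 31 days (January has 31).
Feb 10, 1805 → Mar 2, 1805: 20 days.
Total: 2913 days.

2913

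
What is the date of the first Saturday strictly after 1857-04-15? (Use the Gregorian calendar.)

April 18, 1857

Apr 15, 1857 is a Wednesday.
From Wednesday to the next Saturday is 3 days.
Apr 15, 1857 + 3 = Apr 18, 1857.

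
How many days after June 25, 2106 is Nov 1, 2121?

Jun 25, 2106 → Jun 25, 2107: 365 days.
Jun 25, 2107 → Jun 25, 2108: 366 days (Feb 29, 2108 is in that span).
Jun 25, 2108 → Jun 25, 2109: 365 days.
Jun 25, 2109 → Jun 25, 2110: 365 days.
Jun 25, 2110 → Jun 25, 2111: 365 days.
Jun 25, 2111 → Jun 25, 2112: 366 days (Feb 29, 2112 is in that span).
Jun 25, 2112 → Jun 25, 2113: 365 days.
Jun 25, 2113 → Jun 25, 2114: 365 days.
Jun 25, 2114 → Jun 25, 2115: 365 days.
Jun 25, 2115 → Jun 25, 2116: 366 days (Feb 29, 2116 is in that span).
Jun 25, 2116 → Jun 25, 2117: 365 days.
Jun 25, 2117 → Jun 25, 2118: 365 days.
Jun 25, 2118 → Jun 25, 2119: 365 days.
Jun 25, 2119 → Jun 25, 2120: 366 days (Feb 29, 2120 is in that span).
Jun 25, 2120 → Jun 25, 2121: 365 days.
Jun 25, 2121 → Jul 25, 2121: 30 days (June has 30).
Jul 25, 2121 → Aug 25, 2121: 31 days (July has 31).
Aug 25, 2121 → Sep 25, 2121: 31 days (August has 31).
Sep 25, 2121 → Oct 25, 2121: 30 days (September has 30).
Oct 25, 2121 → Nov 1, 2121: 7 days.
Total: 5608 days.

5608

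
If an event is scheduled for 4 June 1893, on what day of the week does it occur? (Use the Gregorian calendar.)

Sunday

Doomsday rule: the anchor day for the 1800s is Friday. For year 93: 93÷12 = 7 r 9, and 9÷4 = 2, so 7+9+2 = 18.
Friday + 18 ≡ Tuesday — that's 1893's doomsday.
In June the doomsday date is Jun 6.
Jun 4 is 2 days before Jun 6; 2 mod 7 = 2, so Tuesday − 2 = Sunday.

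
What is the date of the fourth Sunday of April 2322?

April 23, 2322

April 1, 2322 is a Saturday.
The first Sunday is therefore April 2 (1 days later).
The fourth Sunday is 2 + 3×7 = April 23.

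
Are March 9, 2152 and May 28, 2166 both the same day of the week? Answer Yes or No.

From Mar 9, 2152 to May 28, 2166 is 5193 days.
5193 mod 7 = 6, so they are different weekdays.
(Mar 9, 2152 is a Thursday; May 28, 2166 is a Wednesday.)

No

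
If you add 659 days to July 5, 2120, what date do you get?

+365 (one year) → Jul 5, 2121 (294 left).
Jul has 31 days: +27 → Aug 1, 2121 (267 left).
Aug has 31 days: +31 → Sep 1, 2121 (236 left).
Sep has 30 days: +30 → Oct 1, 2121 (206 left).
Oct has 31 days: +31 → Nov 1, 2121 (175 left).
Nov has 30 days: +30 → Dec 1, 2121 (145 left).
Dec has 31 days: +31 → Jan 1, 2122 (114 left).
Jan has 31 days: +31 → Feb 1, 2122 (83 left).
Feb has 28 days: +28 → Mar 1, 2122 (55 left).
Mar has 31 days: +31 → Apr 1, 2122 (24 left).
+24 → Apr 25, 2122.

April 25, 2122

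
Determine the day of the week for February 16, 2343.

Doomsday rule: the anchor day for the 2300s is Wednesday. For year 43: 43÷12 = 3 r 7, and 7÷4 = 1, so 3+7+1 = 11.
Wednesday + 11 ≡ Sunday — that's 2343's doomsday.
In February the doomsday date is Feb 28 (2343 is not a leap year).
Feb 16 is 12 days before Feb 28; 12 mod 7 = 5, so Sunday − 5 = Tuesday.

Tuesday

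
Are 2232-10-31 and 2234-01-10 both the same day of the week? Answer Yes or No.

No

From Oct 31, 2232 to Jan 10, 2234 is 436 days.
436 mod 7 = 2, so they are different weekdays.
(Oct 31, 2232 is a Wednesday; Jan 10, 2234 is a Friday.)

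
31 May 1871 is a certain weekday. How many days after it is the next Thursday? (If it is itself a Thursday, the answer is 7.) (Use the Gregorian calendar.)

May 31, 1871 is a Wednesday.
From Wednesday to the next Thursday is 1 day.

1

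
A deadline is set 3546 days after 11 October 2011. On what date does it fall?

+366 (one year; includes Feb 29, 2012) → Oct 11, 2012 (3180 left).
+365 (one year) → Oct 11, 2013 (2815 left).
+365 (one year) → Oct 11, 2014 (2450 left).
+365 (one year) → Oct 11, 2015 (2085 left).
+366 (one year; includes Feb 29, 2016) → Oct 11, 2016 (1719 left).
+365 (one year) → Oct 11, 2017 (1354 left).
+365 (one year) → Oct 11, 2018 (989 left).
+365 (one year) → Oct 11, 2019 (624 left).
+366 (one year; includes Feb 29, 2020) → Oct 11, 2020 (258 left).
Oct has 31 days: +21 → Nov 1, 2020 (237 left).
Nov has 30 days: +30 → Dec 1, 2020 (207 left).
Dec has 31 days: +31 → Jan 1, 2021 (176 left).
Jan has 31 days: +31 → Feb 1, 2021 (145 left).
Feb has 28 days: +28 → Mar 1, 2021 (117 left).
Mar has 31 days: +31 → Apr 1, 2021 (86 left).
Apr has 30 days: +30 → May 1, 2021 (56 left).
May has 31 days: +31 → Jun 1, 2021 (25 left).
+25 → Jun 26, 2021.

June 26, 2021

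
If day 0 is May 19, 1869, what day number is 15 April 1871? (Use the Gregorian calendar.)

696

May 19, 1869 → May 19, 1870: 365 days.
May 19, 1870 → Jun 19, 1870: 31 days (May has 31).
Jun 19, 1870 → Jul 19, 1870: 30 days (June has 30).
Jul 19, 1870 → Aug 19, 1870: 31 days (July has 31).
Aug 19, 1870 → Sep 19, 1870: 31 days (August has 31).
Sep 19, 1870 → Oct 19, 1870: 30 days (September has 30).
Oct 19, 1870 → Nov 19, 1870: 31 days (October has 31).
Nov 19, 1870 → Dec 19, 1870: 30 days (November has 30).
Dec 19, 1870 → Jan 19, 1871: 31 days (December has 31).
Jan 19, 1871 → Feb 19, 1871: 31 days (January has 31).
Feb 19, 1871 → Mar 19, 1871: 28 days (February has 28).
Mar 19, 1871 → Apr 15, 1871: 27 days.
Total: 696 days.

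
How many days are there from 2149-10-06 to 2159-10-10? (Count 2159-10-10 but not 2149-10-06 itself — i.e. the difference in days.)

3656

Oct 6, 2149 → Oct 6, 2150: 365 days.
Oct 6, 2150 → Oct 6, 2151: 365 days.
Oct 6, 2151 → Oct 6, 2152: 366 days (Feb 29, 2152 is in that span).
Oct 6, 2152 → Oct 6, 2153: 365 days.
Oct 6, 2153 → Oct 6, 2154: 365 days.
Oct 6, 2154 → Oct 6, 2155: 365 days.
Oct 6, 2155 → Oct 6, 2156: 366 days (Feb 29, 2156 is in that span).
Oct 6, 2156 → Oct 6, 2157: 365 days.
Oct 6, 2157 → Oct 6, 2158: 365 days.
Oct 6, 2158 → Nov 6, 2158: 31 days (October has 31).
Nov 6, 2158 → Dec 6, 2158: 30 days (November has 30).
Dec 6, 2158 → Jan 6, 2159: 31 days (December has 31).
Jan 6, 2159 → Feb 6, 2159: 31 days (January has 31).
Feb 6, 2159 → Mar 6, 2159: 28 days (February has 28).
Mar 6, 2159 → Apr 6, 2159: 31 days (March has 31).
Apr 6, 2159 → May 6, 2159: 30 days (April has 30).
May 6, 2159 → Jun 6, 2159: 31 days (May has 31).
Jun 6, 2159 → Jul 6, 2159: 30 days (June has 30).
Jul 6, 2159 → Aug 6, 2159: 31 days (July has 31).
Aug 6, 2159 → Sep 6, 2159: 31 days (August has 31).
Sep 6, 2159 → Oct 6, 2159: 30 days (September has 30).
Oct 6, 2159 → Oct 10, 2159: 4 days.
Total: 3656 days.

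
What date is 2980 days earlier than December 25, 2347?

October 28, 2339

−365 (one year) → Dec 25, 2346 (2615 left).
−365 (one year) → Dec 25, 2345 (2250 left).
−365 (one year) → Dec 25, 2344 (1885 left).
−366 (one year; includes Feb 29, 2344) → Dec 25, 2343 (1519 left).
−365 (one year) → Dec 25, 2342 (1154 left).
−365 (one year) → Dec 25, 2341 (789 left).
−365 (one year) → Dec 25, 2340 (424 left).
−366 (one year; includes Feb 29, 2340) → Dec 25, 2339 (58 left).
−25 → Nov 30, 2339 (end of Nov, 30 days; 33 left).
−30 → Oct 31, 2339 (end of Oct, 31 days; 3 left).
−3 → Oct 28, 2339.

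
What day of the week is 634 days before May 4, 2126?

First find the weekday of May 4, 2126. Doomsday rule: the anchor day for the 2100s is Sunday. For year 26: 26÷12 = 2 r 2, and 2÷4 = 0, so 2+2+0 = 4.
Sunday + 4 ≡ Thursday — that's 2126's doomsday.
In May the doomsday date is May 9.
May 4 is 5 days before May 9; 5 mod 7 = 5, so Thursday − 5 = Saturday.
634 mod 7 = 4, so 634 days before a Saturday is Saturday − 4 = Tuesday.

Tuesday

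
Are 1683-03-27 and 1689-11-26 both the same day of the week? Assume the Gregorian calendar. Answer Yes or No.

From Mar 27, 1683 to Nov 26, 1689 is 2436 days.
2436 mod 7 = 0, so they are the same weekday.
(Mar 27, 1683 is a Saturday; Nov 26, 1689 is a Saturday.)

Yes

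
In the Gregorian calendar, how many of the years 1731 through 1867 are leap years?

Multiples of 4 in [1731,1867]: 34.
Of those, multiples of 100: 1 (not leap unless ÷400).
Multiples of 400: 0.
Leap years = 34 − 1 + 0 = 33.

33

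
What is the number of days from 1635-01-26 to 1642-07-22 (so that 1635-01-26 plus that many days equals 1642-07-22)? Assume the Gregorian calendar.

2734

Jan 26, 1635 → Jan 26, 1636: 365 days.
Jan 26, 1636 → Jan 26, 1637: 366 days (Feb 29, 1636 is in that span).
Jan 26, 1637 → Jan 26, 1638: 365 days.
Jan 26, 1638 → Jan 26, 1639: 365 days.
Jan 26, 1639 → Jan 26, 1640: 365 days.
Jan 26, 1640 → Jan 26, 1641: 366 days (Feb 29, 1640 is in that span).
Jan 26, 1641 → Jan 26, 1642: 365 days.
Jan 26, 1642 → Feb 26, 1642: 31 days (January has 31).
Feb 26, 1642 → Mar 26, 1642: 28 days (February has 28).
Mar 26, 1642 → Apr 26, 1642: 31 days (March has 31).
Apr 26, 1642 → May 26, 1642: 30 days (April has 30).
May 26, 1642 → Jun 26, 1642: 31 days (May has 31).
Jun 26, 1642 → Jul 22, 1642: 26 days.
Total: 2734 days.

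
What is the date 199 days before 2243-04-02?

−2 → Mar 31, 2243 (end of Mar, 31 days; 197 left).
−31 → Feb 28, 2243 (end of Feb, 28 days; 166 left).
−28 → Jan 31, 2243 (end of Jan, 31 days; 138 left).
−31 → Dec 31, 2242 (end of Dec, 31 days; 107 left).
−31 → Nov 30, 2242 (end of Nov, 30 days; 76 left).
−30 → Oct 31, 2242 (end of Oct, 31 days; 46 left).
−31 → Sep 30, 2242 (end of Sep, 30 days; 15 left).
−15 → Sep 15, 2242.

September 15, 2242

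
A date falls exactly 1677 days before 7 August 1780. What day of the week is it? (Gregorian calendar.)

Thursday

Aug 7, 1780 is a Monday.
1677 mod 7 = 4, so 1677 days before a Monday is Monday − 4 = Thursday.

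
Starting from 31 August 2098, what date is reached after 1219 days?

January 2, 2102

+365 (one year) → Aug 31, 2099 (854 left).
+365 (one year) → Aug 31, 2100 (489 left).
+365 (one year) → Aug 31, 2101 (124 left).
Aug has 31 days: +1 → Sep 1, 2101 (123 left).
Sep has 30 days: +30 → Oct 1, 2101 (93 left).
Oct has 31 days: +31 → Nov 1, 2101 (62 left).
Nov has 30 days: +30 → Dec 1, 2101 (32 left).
Dec has 31 days: +31 → Jan 1, 2102 (1 left).
+1 → Jan 2, 2102.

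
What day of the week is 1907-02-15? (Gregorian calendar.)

Friday

Doomsday rule: the anchor day for the 1900s is Wednesday. For year 07: 7÷12 = 0 r 7, and 7÷4 = 1, so 0+7+1 = 8.
Wednesday + 8 ≡ Thursday — that's 1907's doomsday.
In February the doomsday date is Feb 28 (1907 is not a leap year).
Feb 15 is 13 days before Feb 28; 13 mod 7 = 6, so Thursday − 6 = Friday.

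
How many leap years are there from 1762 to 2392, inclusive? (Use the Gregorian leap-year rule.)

Multiples of 4 in [1762,2392]: 158.
Of those, multiples of 100: 6 (not leap unless ÷400).
Multiples of 400: 1.
Leap years = 158 − 6 + 1 = 153.

153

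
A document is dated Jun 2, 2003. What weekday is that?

Monday

January 1, 2003 is a Wednesday.
Jan 1, 2003 → Feb 1, 2003: 31 days (January has 31).
Feb 1, 2003 → Mar 1, 2003: 28 days (February has 28).
Mar 1, 2003 → Apr 1, 2003: 31 days (March has 31).
Apr 1, 2003 → May 1, 2003: 30 days (April has 30).
May 1, 2003 → Jun 1, 2003: 31 days (May has 31).
Jun 1, 2003 → Jun 2, 2003: 1 days.
Total: 152 days.
152 mod 7 = 5, so Wednesday + 5 = Monday.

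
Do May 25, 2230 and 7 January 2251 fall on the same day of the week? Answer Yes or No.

From May 25, 2230 to Jan 7, 2251 is 7532 days.
7532 mod 7 = 0, so they are the same weekday.
(May 25, 2230 is a Tuesday; Jan 7, 2251 is a Tuesday.)

Yes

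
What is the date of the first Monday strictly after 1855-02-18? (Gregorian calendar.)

Feb 18, 1855 is a Sunday.
From Sunday to the next Monday is 1 day.
Feb 18, 1855 + 1 = Feb 19, 1855.

February 19, 1855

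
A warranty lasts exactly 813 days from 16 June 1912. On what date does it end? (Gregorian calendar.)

September 7, 1914

+365 (one year) → Jun 16, 1913 (448 left).
+365 (one year) → Jun 16, 1914 (83 left).
Jun has 30 days: +15 → Jul 1, 1914 (68 left).
Jul has 31 days: +31 → Aug 1, 1914 (37 left).
Aug has 31 days: +31 → Sep 1, 1914 (6 left).
+6 → Sep 7, 1914.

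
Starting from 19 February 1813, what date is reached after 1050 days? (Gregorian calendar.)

January 5, 1816

+365 (one year) → Feb 19, 1814 (685 left).
+365 (one year) → Feb 19, 1815 (320 left).
Feb has 28 days: +10 → Mar 1, 1815 (310 left).
Mar has 31 days: +31 → Apr 1, 1815 (279 left).
Apr has 30 days: +30 → May 1, 1815 (249 left).
May has 31 days: +31 → Jun 1, 1815 (218 left).
Jun has 30 days: +30 → Jul 1, 1815 (188 left).
Jul has 31 days: +31 → Aug 1, 1815 (157 left).
Aug has 31 days: +31 → Sep 1, 1815 (126 left).
Sep has 30 days: +30 → Oct 1, 1815 (96 left).
Oct has 31 days: +31 → Nov 1, 1815 (65 left).
Nov has 30 days: +30 → Dec 1, 1815 (35 left).
Dec has 31 days: +31 → Jan 1, 1816 (4 left).
+4 → Jan 5, 1816.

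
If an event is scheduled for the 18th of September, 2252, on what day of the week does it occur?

Doomsday rule: the anchor day for the 2200s is Friday. For year 52: 52÷12 = 4 r 4, and 4÷4 = 1, so 4+4+1 = 9.
Friday + 9 ≡ Sunday — that's 2252's doomsday.
In September the doomsday date is Sep 5.
Sep 18 is 13 days after Sep 5; 13 mod 7 = 6, so Sunday + 6 = Saturday.

Saturday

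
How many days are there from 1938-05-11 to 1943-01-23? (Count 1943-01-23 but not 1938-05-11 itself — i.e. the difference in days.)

1718

May 11, 1938 → May 11, 1939: 365 days.
May 11, 1939 → May 11, 1940: 366 days (Feb 29, 1940 is in that span).
May 11, 1940 → May 11, 1941: 365 days.
May 11, 1941 → May 11, 1942: 365 days.
May 11, 1942 → Jun 11, 1942: 31 days (May has 31).
Jun 11, 1942 → Jul 11, 1942: 30 days (June has 30).
Jul 11, 1942 → Aug 11, 1942: 31 days (July has 31).
Aug 11, 1942 → Sep 11, 1942: 31 days (August has 31).
Sep 11, 1942 → Oct 11, 1942: 30 days (September has 30).
Oct 11, 1942 → Nov 11, 1942: 31 days (October has 31).
Nov 11, 1942 → Dec 11, 1942: 30 days (November has 30).
Dec 11, 1942 → Jan 11, 1943: 31 days (December has 31).
Jan 11, 1943 → Jan 23, 1943: 12 days.
Total: 1718 days.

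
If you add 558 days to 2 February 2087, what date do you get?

+365 (one year) → Feb 2, 2088 (193 left).
Feb has 29 days: +28 → Mar 1, 2088 (165 left).
Mar has 31 days: +31 → Apr 1, 2088 (134 left).
Apr has 30 days: +30 → May 1, 2088 (104 left).
May has 31 days: +31 → Jun 1, 2088 (73 left).
Jun has 30 days: +30 → Jul 1, 2088 (43 left).
Jul has 31 days: +31 → Aug 1, 2088 (12 left).
+12 → Aug 13, 2088.

August 13, 2088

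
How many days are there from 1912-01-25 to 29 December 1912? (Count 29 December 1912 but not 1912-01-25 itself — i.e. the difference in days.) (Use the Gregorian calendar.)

339

Jan 25, 1912 → Feb 25, 1912: 31 days (January has 31).
Feb 25, 1912 → Mar 25, 1912: 29 days (February has 29).
Mar 25, 1912 → Apr 25, 1912: 31 days (March has 31).
Apr 25, 1912 → May 25, 1912: 30 days (April has 30).
May 25, 1912 → Jun 25, 1912: 31 days (May has 31).
Jun 25, 1912 → Jul 25, 1912: 30 days (June has 30).
Jul 25, 1912 → Aug 25, 1912: 31 days (July has 31).
Aug 25, 1912 → Sep 25, 1912: 31 days (August has 31).
Sep 25, 1912 → Oct 25, 1912: 30 days (September has 30).
Oct 25, 1912 → Nov 25, 1912: 31 days (October has 31).
Nov 25, 1912 → Dec 25, 1912: 30 days (November has 30).
Dec 25, 1912 → Dec 29, 1912: 4 days.
Total: 339 days.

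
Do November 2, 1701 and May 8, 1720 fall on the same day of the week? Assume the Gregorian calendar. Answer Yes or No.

From Nov 2, 1701 to May 8, 1720 is 6762 days.
6762 mod 7 = 0, so they are the same weekday.
(Nov 2, 1701 is a Wednesday; May 8, 1720 is a Wednesday.)

Yes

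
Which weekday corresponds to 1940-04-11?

Doomsday rule: the anchor day for the 1900s is Wednesday. For year 40: 40÷12 = 3 r 4, and 4÷4 = 1, so 3+4+1 = 8.
Wednesday + 8 ≡ Thursday — that's 1940's doomsday.
In April the doomsday date is Apr 4.
Apr 11 is 7 days after Apr 4; 7 mod 7 = 0, so Thursday + 0 = Thursday.

Thursday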